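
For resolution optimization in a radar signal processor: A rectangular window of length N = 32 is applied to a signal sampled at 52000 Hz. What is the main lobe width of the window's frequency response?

For a rectangular window of length N,
the main lobe width in frequency is 2*f_s/N.
= 2*52000/32 = 3250 Hz
This determines the minimum frequency separation for resolving two sinusoids.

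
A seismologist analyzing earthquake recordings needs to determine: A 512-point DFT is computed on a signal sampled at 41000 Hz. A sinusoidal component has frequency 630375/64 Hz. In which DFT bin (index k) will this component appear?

DFT frequency resolution = f_s/N = 41000/512 = 5125/64 Hz
Bin index k = f_signal / resolution = 630375/64 / 5125/64 = 123
The signal frequency 630375/64 Hz falls in DFT bin k = 123.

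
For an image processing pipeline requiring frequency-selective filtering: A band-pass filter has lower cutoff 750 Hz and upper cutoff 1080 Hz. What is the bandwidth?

Bandwidth = f_high - f_low
= 1080 Hz - 750 Hz = 330 Hz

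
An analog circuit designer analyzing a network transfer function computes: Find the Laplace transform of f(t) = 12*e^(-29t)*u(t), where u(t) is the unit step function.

Standard Laplace transform pair:
e^(-at)*u(t) <-> 1/(s+a)
With a = 29: L{12*e^(-29t)*u(t)} = 12/(s+29), ROC: Re(s) > -29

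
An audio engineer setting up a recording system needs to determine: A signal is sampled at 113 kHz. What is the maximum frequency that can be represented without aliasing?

The maximum frequency that can be represented without aliasing
is the Nyquist frequency: f_max = f_s / 2 = 113 kHz / 2 = 113/2 kHz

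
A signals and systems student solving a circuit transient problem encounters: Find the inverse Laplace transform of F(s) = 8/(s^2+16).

Standard pair: w/(s^2+w^2) <-> sin(wt)*u(t)
Recognize w^2 = 16, so w = 4; numerator 8 = 2*4.
f(t) = 2*sin(4t)*u(t)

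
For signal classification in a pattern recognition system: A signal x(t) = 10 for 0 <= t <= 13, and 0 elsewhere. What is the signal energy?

Energy = integral of |x(t)|^2 dt over the signal duration
= 10^2 * 13 = 100 * 13 = 1300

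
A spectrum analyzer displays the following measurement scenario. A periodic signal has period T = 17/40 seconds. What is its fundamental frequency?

The fundamental frequency is the reciprocal of the period.
f = 1/T = 1/(17/40) = 40/17 Hz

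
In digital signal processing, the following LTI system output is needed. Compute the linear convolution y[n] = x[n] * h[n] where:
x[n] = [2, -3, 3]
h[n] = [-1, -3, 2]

y[n] = sum_k x[k]*h[n-k]. Output length = len(x) + len(h) - 1 = 3 + 3 - 1 = 5.
y[0] = 2*-1 = -2
y[1] = -3*-1 + 2*-3 = -3
y[2] = 3*-1 + -3*-3 + 2*2 = 10
y[3] = 3*-3 + -3*2 = -15
y[4] = 3*2 = 6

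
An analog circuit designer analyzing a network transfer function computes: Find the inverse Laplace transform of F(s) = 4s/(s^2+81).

Standard pair: s/(s^2+w^2) <-> cos(wt)*u(t)
With k=4, w=9: f(t) = 4*cos(9t)*u(t)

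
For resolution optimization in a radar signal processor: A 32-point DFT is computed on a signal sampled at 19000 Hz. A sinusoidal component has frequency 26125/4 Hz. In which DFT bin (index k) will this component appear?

DFT frequency resolution = f_s/N = 19000/32 = 2375/4 Hz
Bin index k = f_signal / resolution = 26125/4 / 2375/4 = 11
The signal frequency 26125/4 Hz falls in DFT bin k = 11.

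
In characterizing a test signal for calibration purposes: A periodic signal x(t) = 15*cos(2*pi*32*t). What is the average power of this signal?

Average power of A*cos(wt) is A^2/2.
P = 15^2 / 2 = 225/2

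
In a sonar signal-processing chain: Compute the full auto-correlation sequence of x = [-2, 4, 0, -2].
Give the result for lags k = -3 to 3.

r_xx[k] = sum_m x[m]*x[m+k], indexed from 0, for k = -3 to 3:
  r_xx[-3] = x[3]*x[0] = 4
  r_xx[-2] = x[2]*x[0] + x[3]*x[1] = -8
  r_xx[-1] = x[1]*x[0] + x[2]*x[1] + x[3]*x[2] = -8
  r_xx[0] = x[0]*x[0] + x[1]*x[1] + x[2]*x[2] + x[3]*x[3] = 24
  r_xx[1] = x[0]*x[1] + x[1]*x[2] + x[2]*x[3] = -8
  r_xx[2] = x[0]*x[2] + x[1]*x[3] = -8
  r_xx[3] = x[0]*x[3] = 4
r_xx = [4, -8, -8, 24, -8, -8, 4]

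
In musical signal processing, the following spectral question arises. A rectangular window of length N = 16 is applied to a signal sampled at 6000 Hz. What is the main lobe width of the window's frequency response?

For a rectangular window of length N,
the main lobe width in frequency is 2*f_s/N.
= 2*6000/16 = 750 Hz
This determines the minimum frequency separation for resolving two sinusoids.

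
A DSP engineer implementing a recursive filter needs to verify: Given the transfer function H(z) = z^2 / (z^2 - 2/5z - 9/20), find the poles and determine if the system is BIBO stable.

Poles are roots of the denominator: z^2 - 2/5z - 9/20 = 0.
Quadratic formula: z = [-(-2/5) +/- sqrt((-2/5)^2 - 4*(-9/20))] / 2
Discriminant = 4/25 + 9/5 = 49/25; sqrt = 7/5.
z = (2/5 +/- 7/5) / 2 => z = 9/10 or z = -1/2.
|p1| = 1/2, |p2| = 9/10.
For BIBO stability, all poles must lie inside the unit circle (|p| < 1).
System is STABLE since both |p| < 1.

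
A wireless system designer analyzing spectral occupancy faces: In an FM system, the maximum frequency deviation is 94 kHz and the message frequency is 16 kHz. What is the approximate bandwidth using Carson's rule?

Carson's rule: BW = 2*(delta_f + f_m)
= 2*(94 + 16) kHz = 220 kHz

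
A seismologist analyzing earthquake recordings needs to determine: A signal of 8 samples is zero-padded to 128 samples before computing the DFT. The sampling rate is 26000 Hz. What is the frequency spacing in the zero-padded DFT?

Original DFT: N = 8, resolution = f_s/N = 26000/8 = 3250 Hz
Zero-padded DFT: N = 128, resolution = f_s/N = 26000/128 = 1625/8 Hz
Zero-padding interpolates the spectrum (finer frequency grid)
but does NOT improve the true spectral resolution (ability to resolve close frequencies).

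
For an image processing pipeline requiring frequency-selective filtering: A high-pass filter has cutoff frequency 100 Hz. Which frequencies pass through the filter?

A high-pass filter passes all frequencies above the cutoff frequency 100 Hz and attenuates lower frequencies.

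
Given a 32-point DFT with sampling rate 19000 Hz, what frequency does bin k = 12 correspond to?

The frequency of DFT bin k is: f_k = k * f_s / N
f_12 = 12 * 19000 / 32 = 7125 Hz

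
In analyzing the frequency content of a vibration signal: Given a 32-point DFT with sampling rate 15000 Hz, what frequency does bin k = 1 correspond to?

The frequency of DFT bin k is: f_k = k * f_s / N
f_1 = 1 * 15000 / 32 = 1875/4 Hz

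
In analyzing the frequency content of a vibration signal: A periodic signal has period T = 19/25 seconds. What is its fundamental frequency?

The fundamental frequency is the reciprocal of the period.
f = 1/T = 1/(19/25) = 25/19 Hz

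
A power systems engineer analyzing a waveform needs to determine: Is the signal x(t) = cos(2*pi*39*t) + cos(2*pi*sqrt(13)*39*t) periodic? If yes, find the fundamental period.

f1 = 39 Hz, f2 = 39*sqrt(13) Hz
Ratio f2/f1 = sqrt(13), which is irrational.
Since the frequency ratio is irrational, no common period exists.
The signal is not periodic.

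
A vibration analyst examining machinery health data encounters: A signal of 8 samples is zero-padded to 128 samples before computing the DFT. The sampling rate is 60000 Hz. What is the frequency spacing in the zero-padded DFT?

Original DFT: N = 8, resolution = f_s/N = 60000/8 = 7500 Hz
Zero-padded DFT: N = 128, resolution = f_s/N = 60000/128 = 1875/4 Hz
Zero-padding interpolates the spectrum (finer frequency grid)
but does NOT improve the true spectral resolution (ability to resolve close frequencies).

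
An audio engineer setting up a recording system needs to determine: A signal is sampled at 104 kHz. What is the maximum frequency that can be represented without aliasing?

The maximum frequency that can be represented without aliasing
is the Nyquist frequency: f_max = f_s / 2 = 104 kHz / 2 = 52 kHz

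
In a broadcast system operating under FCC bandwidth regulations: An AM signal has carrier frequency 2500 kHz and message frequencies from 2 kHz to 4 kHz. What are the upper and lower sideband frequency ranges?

Upper sideband (USB) = fc + [fm_low, fm_high] = 2500 + [2, 4] = [2502, 2504] kHz
Lower sideband (LSB) = fc - [fm_high, fm_low] = 2500 - [4, 2] = [2496, 2498] kHz
Total occupied spectrum: 2496 kHz to 2504 kHz (plus carrier at 2500 kHz)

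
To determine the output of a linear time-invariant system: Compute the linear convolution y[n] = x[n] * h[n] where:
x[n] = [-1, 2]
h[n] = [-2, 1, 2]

y[n] = sum_k x[k]*h[n-k]. Output length = len(x) + len(h) - 1 = 2 + 3 - 1 = 4.
y[0] = -1*-2 = 2
y[1] = 2*-2 + -1*1 = -5
y[2] = 2*1 + -1*2 = 0
y[3] = 2*2 = 4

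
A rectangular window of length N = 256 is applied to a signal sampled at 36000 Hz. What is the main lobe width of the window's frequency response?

For a rectangular window of length N,
the main lobe width in frequency is 2*f_s/N.
= 2*36000/256 = 1125/4 Hz
This determines the minimum frequency separation for resolving two sinusoids.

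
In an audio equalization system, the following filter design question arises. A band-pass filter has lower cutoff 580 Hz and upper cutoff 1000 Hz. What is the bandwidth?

Bandwidth = f_high - f_low
= 1000 Hz - 580 Hz = 420 Hz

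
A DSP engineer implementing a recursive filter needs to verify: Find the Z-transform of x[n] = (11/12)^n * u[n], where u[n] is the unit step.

The Z-transform of a^n * u[n] is z/(z-a) for |z| > |a|.
Here a = 11/12, so X(z) = z/(z - (11/12)) = 12z/(12z - 11)
ROC: |z| > 11/12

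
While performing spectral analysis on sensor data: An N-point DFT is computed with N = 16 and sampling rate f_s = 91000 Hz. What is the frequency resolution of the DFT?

DFT frequency resolution = f_s / N
= 91000 / 16 = 11375/2 Hz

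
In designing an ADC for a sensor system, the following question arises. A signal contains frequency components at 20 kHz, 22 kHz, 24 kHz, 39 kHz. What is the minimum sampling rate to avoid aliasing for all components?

The highest frequency component is f_max = 39 kHz.
Nyquist rate = 2 * f_max = 2 * 39 kHz = 78 kHz.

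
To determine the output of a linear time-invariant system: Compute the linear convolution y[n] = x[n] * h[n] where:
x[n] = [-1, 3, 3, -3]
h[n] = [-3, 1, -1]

y[n] = sum_k x[k]*h[n-k]. Output length = len(x) + len(h) - 1 = 4 + 3 - 1 = 6.
y[0] = -1*-3 = 3
y[1] = 3*-3 + -1*1 = -10
y[2] = 3*-3 + 3*1 + -1*-1 = -5
y[3] = -3*-3 + 3*1 + 3*-1 = 9
y[4] = -3*1 + 3*-1 = -6
y[5] = -3*-1 = 3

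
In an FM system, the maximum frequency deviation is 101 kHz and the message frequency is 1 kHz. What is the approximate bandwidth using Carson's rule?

Carson's rule: BW = 2*(delta_f + f_m)
= 2*(101 + 1) kHz = 204 kHz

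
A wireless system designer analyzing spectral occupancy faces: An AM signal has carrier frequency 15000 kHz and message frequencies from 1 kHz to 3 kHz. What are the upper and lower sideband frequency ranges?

Upper sideband (USB) = fc + [fm_low, fm_high] = 15000 + [1, 3] = [15001, 15003] kHz
Lower sideband (LSB) = fc - [fm_high, fm_low] = 15000 - [3, 1] = [14997, 14999] kHz
Total occupied spectrum: 14997 kHz to 15003 kHz (plus carrier at 15000 kHz)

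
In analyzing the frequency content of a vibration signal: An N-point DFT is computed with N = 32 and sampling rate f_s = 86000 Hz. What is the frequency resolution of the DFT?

DFT frequency resolution = f_s / N
= 86000 / 32 = 5375/2 Hz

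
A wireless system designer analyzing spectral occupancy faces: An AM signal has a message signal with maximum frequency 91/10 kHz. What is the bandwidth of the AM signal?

In AM (double-sideband), the bandwidth is twice the message frequency.
BW = 2 * f_m = 2 * 91/10 kHz = 91/5 kHz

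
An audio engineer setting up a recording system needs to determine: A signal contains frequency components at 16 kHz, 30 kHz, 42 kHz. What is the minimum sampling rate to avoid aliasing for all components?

The highest frequency component is f_max = 42 kHz.
Nyquist rate = 2 * f_max = 2 * 42 kHz = 84 kHz.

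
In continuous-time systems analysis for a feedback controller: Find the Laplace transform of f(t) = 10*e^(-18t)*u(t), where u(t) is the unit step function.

Standard Laplace transform pair:
e^(-at)*u(t) <-> 1/(s+a)
With a = 18: L{10*e^(-18t)*u(t)} = 10/(s+18), ROC: Re(s) > -18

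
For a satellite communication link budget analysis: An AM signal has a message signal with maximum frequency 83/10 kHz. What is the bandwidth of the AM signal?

In AM (double-sideband), the bandwidth is twice the message frequency.
BW = 2 * f_m = 2 * 83/10 kHz = 83/5 kHz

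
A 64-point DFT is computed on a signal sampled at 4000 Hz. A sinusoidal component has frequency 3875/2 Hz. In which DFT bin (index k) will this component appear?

DFT frequency resolution = f_s/N = 4000/64 = 125/2 Hz
Bin index k = f_signal / resolution = 3875/2 / 125/2 = 31
The signal frequency 3875/2 Hz falls in DFT bin k = 31.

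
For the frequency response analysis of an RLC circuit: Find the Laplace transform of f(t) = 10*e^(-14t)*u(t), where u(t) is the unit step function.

Standard Laplace transform pair:
e^(-at)*u(t) <-> 1/(s+a)
With a = 14: L{10*e^(-14t)*u(t)} = 10/(s+14), ROC: Re(s) > -14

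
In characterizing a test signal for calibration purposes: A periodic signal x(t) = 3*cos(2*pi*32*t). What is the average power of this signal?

Average power of A*cos(wt) is A^2/2.
P = 3^2 / 2 = 9/2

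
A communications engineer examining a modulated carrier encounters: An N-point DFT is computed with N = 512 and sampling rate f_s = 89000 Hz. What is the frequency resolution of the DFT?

DFT frequency resolution = f_s / N
= 89000 / 512 = 11125/64 Hz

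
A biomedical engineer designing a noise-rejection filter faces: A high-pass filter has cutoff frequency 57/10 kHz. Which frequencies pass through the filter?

A high-pass filter passes all frequencies above the cutoff frequency 57/10 kHz and attenuates lower frequencies.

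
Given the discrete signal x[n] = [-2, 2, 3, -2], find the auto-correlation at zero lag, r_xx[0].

The auto-correlation at zero lag r_xx[0] equals the signal energy.
r_xx[0] = sum of x[n]^2 = (-2)^2 + 2^2 + 3^2 + (-2)^2
= 4 + 4 + 9 + 4 = 21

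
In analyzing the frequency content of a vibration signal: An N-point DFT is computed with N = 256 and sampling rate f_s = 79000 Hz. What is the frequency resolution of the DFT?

DFT frequency resolution = f_s / N
= 79000 / 256 = 9875/32 Hz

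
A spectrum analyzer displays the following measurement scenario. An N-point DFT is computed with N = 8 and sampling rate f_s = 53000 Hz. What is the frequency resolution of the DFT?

DFT frequency resolution = f_s / N
= 53000 / 8 = 6625 Hz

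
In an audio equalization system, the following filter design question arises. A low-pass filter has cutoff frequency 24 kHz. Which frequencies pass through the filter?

A low-pass filter passes all frequencies below the cutoff frequency 24 kHz and attenuates higher frequencies.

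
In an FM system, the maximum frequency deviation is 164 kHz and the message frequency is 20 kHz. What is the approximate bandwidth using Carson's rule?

Carson's rule: BW = 2*(delta_f + f_m)
= 2*(164 + 20) kHz = 368 kHz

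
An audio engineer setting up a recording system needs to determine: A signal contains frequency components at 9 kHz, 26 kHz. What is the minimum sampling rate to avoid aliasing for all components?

The highest frequency component is f_max = 26 kHz.
Nyquist rate = 2 * f_max = 2 * 26 kHz = 52 kHz.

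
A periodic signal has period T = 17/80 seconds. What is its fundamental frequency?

The fundamental frequency is the reciprocal of the period.
f = 1/T = 1/(17/80) = 80/17 Hz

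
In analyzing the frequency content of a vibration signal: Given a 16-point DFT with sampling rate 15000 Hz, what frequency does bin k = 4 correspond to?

The frequency of DFT bin k is: f_k = k * f_s / N
f_4 = 4 * 15000 / 16 = 3750 Hz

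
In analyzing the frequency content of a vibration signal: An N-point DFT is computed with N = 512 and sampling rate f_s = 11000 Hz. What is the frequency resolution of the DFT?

DFT frequency resolution = f_s / N
= 11000 / 512 = 1375/64 Hz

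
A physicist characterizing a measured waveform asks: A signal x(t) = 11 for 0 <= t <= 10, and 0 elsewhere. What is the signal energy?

Energy = integral of |x(t)|^2 dt over the signal duration
= 11^2 * 10 = 121 * 10 = 1210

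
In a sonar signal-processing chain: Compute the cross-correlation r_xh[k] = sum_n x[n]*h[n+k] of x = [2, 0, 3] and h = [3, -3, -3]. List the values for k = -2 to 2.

Both sequences indexed from 0 and zero outside their support.
Lags with overlap: k = -2 to 2.
  r_xh[-2] = x[2]*h[0] = 9
  r_xh[-1] = x[1]*h[0] + x[2]*h[1] = -9
  r_xh[0] = x[0]*h[0] + x[1]*h[1] + x[2]*h[2] = -3
  r_xh[1] = x[0]*h[1] + x[1]*h[2] = -6
  r_xh[2] = x[0]*h[2] = -6
r_xh = [9, -9, -3, -6, -6] (for k = -2, ..., 2)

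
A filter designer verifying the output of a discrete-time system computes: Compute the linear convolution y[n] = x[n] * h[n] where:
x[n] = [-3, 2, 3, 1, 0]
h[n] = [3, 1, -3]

y[n] = sum_k x[k]*h[n-k]. Output length = len(x) + len(h) - 1 = 5 + 3 - 1 = 7.
y[0] = -3*3 = -9
y[1] = 2*3 + -3*1 = 3
y[2] = 3*3 + 2*1 + -3*-3 = 20
y[3] = 1*3 + 3*1 + 2*-3 = 0
y[4] = 0*3 + 1*1 + 3*-3 = -8
y[5] = 0*1 + 1*-3 = -3
y[6] = 0*-3 = 0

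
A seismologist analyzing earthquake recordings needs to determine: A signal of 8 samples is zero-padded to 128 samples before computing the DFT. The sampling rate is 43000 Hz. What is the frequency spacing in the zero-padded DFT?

Original DFT: N = 8, resolution = f_s/N = 43000/8 = 5375 Hz
Zero-padded DFT: N = 128, resolution = f_s/N = 43000/128 = 5375/16 Hz
Zero-padding interpolates the spectrum (finer frequency grid)
but does NOT improve the true spectral resolution (ability to resolve close frequencies).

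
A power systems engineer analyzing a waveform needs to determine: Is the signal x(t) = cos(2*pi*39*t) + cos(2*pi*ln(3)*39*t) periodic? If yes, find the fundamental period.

f1 = 39 Hz, f2 = 39*ln(3) Hz
Ratio f2/f1 = ln(3), which is irrational.
Since the frequency ratio is irrational, no common period exists.
The signal is not periodic.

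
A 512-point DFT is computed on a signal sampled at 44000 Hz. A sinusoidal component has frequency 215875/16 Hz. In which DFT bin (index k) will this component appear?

DFT frequency resolution = f_s/N = 44000/512 = 1375/16 Hz
Bin index k = f_signal / resolution = 215875/16 / 1375/16 = 157
The signal frequency 215875/16 Hz falls in DFT bin k = 157.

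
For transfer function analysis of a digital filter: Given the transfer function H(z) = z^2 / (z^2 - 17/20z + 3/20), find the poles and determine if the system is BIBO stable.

Poles are roots of the denominator: z^2 - 17/20z + 3/20 = 0.
Quadratic formula: z = [-(-17/20) +/- sqrt((-17/20)^2 - 4*(3/20))] / 2
Discriminant = 289/400 - 3/5 = 49/400; sqrt = 7/20.
z = (17/20 +/- 7/20) / 2 => z = 3/5 or z = 1/4.
|p1| = 1/4, |p2| = 3/5.
For BIBO stability, all poles must lie inside the unit circle (|p| < 1).
System is STABLE since both |p| < 1.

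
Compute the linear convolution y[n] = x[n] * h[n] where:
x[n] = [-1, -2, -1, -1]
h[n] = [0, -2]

y[n] = sum_k x[k]*h[n-k]. Output length = len(x) + len(h) - 1 = 4 + 2 - 1 = 5.
y[0] = -1*0 = 0
y[1] = -2*0 + -1*-2 = 2
y[2] = -1*0 + -2*-2 = 4
y[3] = -1*0 + -1*-2 = 2
y[4] = -1*-2 = 2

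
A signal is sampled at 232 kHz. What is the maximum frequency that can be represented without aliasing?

The maximum frequency that can be represented without aliasing
is the Nyquist frequency: f_max = f_s / 2 = 232 kHz / 2 = 116 kHz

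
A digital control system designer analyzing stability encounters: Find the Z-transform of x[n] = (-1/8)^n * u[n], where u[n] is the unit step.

The Z-transform of a^n * u[n] is z/(z-a) for |z| > |a|.
Here a = -1/8, so X(z) = z/(z - (-1/8)) = 8z/(8z + 1)
ROC: |z| > 1/8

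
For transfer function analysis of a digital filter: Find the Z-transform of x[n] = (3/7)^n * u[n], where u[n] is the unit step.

The Z-transform of a^n * u[n] is z/(z-a) for |z| > |a|.
Here a = 3/7, so X(z) = z/(z - (3/7)) = 7z/(7z - 3)
ROC: |z| > 3/7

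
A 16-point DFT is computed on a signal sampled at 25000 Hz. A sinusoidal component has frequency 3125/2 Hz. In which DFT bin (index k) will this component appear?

DFT frequency resolution = f_s/N = 25000/16 = 3125/2 Hz
Bin index k = f_signal / resolution = 3125/2 / 3125/2 = 1
The signal frequency 3125/2 Hz falls in DFT bin k = 1.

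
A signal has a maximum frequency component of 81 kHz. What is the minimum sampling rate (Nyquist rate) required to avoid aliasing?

By the Nyquist-Shannon sampling theorem,
the minimum sampling rate (Nyquist rate) must be at least 2 * f_max.
Nyquist rate = 2 * 81 kHz = 162 kHz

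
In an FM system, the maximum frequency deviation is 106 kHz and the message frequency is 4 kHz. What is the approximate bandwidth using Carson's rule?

Carson's rule: BW = 2*(delta_f + f_m)
= 2*(106 + 4) kHz = 220 kHz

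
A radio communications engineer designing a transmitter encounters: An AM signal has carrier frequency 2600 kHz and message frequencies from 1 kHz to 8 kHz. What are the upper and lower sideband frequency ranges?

Upper sideband (USB) = fc + [fm_low, fm_high] = 2600 + [1, 8] = [2601, 2608] kHz
Lower sideband (LSB) = fc - [fm_high, fm_low] = 2600 - [8, 1] = [2592, 2599] kHz
Total occupied spectrum: 2592 kHz to 2608 kHz (plus carrier at 2600 kHz)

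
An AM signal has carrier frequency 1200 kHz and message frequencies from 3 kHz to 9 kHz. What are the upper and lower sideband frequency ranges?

Upper sideband (USB) = fc + [fm_low, fm_high] = 1200 + [3, 9] = [1203, 1209] kHz
Lower sideband (LSB) = fc - [fm_high, fm_low] = 1200 - [9, 3] = [1191, 1197] kHz
Total occupied spectrum: 1191 kHz to 1209 kHz (plus carrier at 1200 kHz)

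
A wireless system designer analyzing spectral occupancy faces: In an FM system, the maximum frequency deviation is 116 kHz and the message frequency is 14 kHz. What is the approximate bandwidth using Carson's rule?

Carson's rule: BW = 2*(delta_f + f_m)
= 2*(116 + 14) kHz = 260 kHz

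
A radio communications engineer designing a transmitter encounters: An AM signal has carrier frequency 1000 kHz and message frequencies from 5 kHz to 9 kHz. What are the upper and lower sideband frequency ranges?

Upper sideband (USB) = fc + [fm_low, fm_high] = 1000 + [5, 9] = [1005, 1009] kHz
Lower sideband (LSB) = fc - [fm_high, fm_low] = 1000 - [9, 5] = [991, 995] kHz
Total occupied spectrum: 991 kHz to 1009 kHz (plus carrier at 1000 kHz)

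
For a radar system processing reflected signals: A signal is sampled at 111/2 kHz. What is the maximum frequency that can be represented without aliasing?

The maximum frequency that can be represented without aliasing
is the Nyquist frequency: f_max = f_s / 2 = 111/2 kHz / 2 = 111/4 kHz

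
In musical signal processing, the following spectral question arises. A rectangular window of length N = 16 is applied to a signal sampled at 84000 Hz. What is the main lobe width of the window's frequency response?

For a rectangular window of length N,
the main lobe width in frequency is 2*f_s/N.
= 2*84000/16 = 10500 Hz
This determines the minimum frequency separation for resolving two sinusoids.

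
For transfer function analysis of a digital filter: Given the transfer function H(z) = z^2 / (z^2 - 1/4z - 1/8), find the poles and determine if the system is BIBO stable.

Poles are roots of the denominator: z^2 - 1/4z - 1/8 = 0.
Quadratic formula: z = [-(-1/4) +/- sqrt((-1/4)^2 - 4*(-1/8))] / 2
Discriminant = 1/16 + 1/2 = 9/16; sqrt = 3/4.
z = (1/4 +/- 3/4) / 2 => z = 1/2 or z = -1/4.
|p1| = 1/2, |p2| = 1/4.
For BIBO stability, all poles must lie inside the unit circle (|p| < 1).
System is STABLE since both |p| < 1.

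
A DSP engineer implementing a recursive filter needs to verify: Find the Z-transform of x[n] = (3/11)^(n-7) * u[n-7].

Time-shifting property: if X(z) = Z{x[n]}, then Z{x[n-d]} = z^(-d) * X(z)
X(z) = z/(z - 3/11) for x[n] = (3/11)^n * u[n]
Z{x[n-7]} = z^(-7) * z/(z - 3/11) = z^(-6)/(z - 3/11)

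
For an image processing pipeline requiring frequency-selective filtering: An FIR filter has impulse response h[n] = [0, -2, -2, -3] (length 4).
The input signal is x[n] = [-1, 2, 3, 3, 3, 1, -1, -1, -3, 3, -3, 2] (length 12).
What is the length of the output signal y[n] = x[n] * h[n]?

For linear convolution, the output length is:
len(y) = len(x) + len(h) - 1 = 12 + 4 - 1 = 15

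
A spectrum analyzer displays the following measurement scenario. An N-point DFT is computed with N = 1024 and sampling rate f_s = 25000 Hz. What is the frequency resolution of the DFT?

DFT frequency resolution = f_s / N
= 25000 / 1024 = 3125/128 Hz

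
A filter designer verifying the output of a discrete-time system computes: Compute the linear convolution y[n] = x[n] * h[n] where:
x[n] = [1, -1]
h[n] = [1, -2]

y[n] = sum_k x[k]*h[n-k]. Output length = len(x) + len(h) - 1 = 2 + 2 - 1 = 3.
y[0] = 1*1 = 1
y[1] = -1*1 + 1*-2 = -3
y[2] = -1*-2 = 2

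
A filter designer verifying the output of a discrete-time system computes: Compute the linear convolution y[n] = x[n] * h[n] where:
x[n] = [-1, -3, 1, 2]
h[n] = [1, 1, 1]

y[n] = sum_k x[k]*h[n-k]. Output length = len(x) + len(h) - 1 = 4 + 3 - 1 = 6.
y[0] = -1*1 = -1
y[1] = -3*1 + -1*1 = -4
y[2] = 1*1 + -3*1 + -1*1 = -3
y[3] = 2*1 + 1*1 + -3*1 = 0
y[4] = 2*1 + 1*1 = 3
y[5] = 2*1 = 2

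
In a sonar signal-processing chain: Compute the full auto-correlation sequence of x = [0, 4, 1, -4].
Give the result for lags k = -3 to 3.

r_xx[k] = sum_m x[m]*x[m+k], indexed from 0, for k = -3 to 3:
  r_xx[-3] = x[3]*x[0] = 0
  r_xx[-2] = x[2]*x[0] + x[3]*x[1] = -16
  r_xx[-1] = x[1]*x[0] + x[2]*x[1] + x[3]*x[2] = 0
  r_xx[0] = x[0]*x[0] + x[1]*x[1] + x[2]*x[2] + x[3]*x[3] = 33
  r_xx[1] = x[0]*x[1] + x[1]*x[2] + x[2]*x[3] = 0
  r_xx[2] = x[0]*x[2] + x[1]*x[3] = -16
  r_xx[3] = x[0]*x[3] = 0
r_xx = [0, -16, 0, 33, 0, -16, 0]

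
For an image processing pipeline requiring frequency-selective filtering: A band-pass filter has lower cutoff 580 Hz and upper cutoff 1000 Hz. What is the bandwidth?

Bandwidth = f_high - f_low
= 1000 Hz - 580 Hz = 420 Hz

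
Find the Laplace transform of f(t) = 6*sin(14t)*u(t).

Standard pair: sin(wt)*u(t) <-> w/(s^2+w^2)
With w = 14: L{6*sin(14t)*u(t)} = 84/(s^2+196)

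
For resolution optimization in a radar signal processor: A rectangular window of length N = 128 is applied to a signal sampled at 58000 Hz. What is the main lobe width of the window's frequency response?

For a rectangular window of length N,
the main lobe width in frequency is 2*f_s/N.
= 2*58000/128 = 3625/4 Hz
This determines the minimum frequency separation for resolving two sinusoids.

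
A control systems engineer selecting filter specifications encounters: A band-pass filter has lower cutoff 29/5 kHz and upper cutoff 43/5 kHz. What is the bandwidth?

Bandwidth = f_high - f_low
= 43/5 kHz - 29/5 kHz = 14/5 kHz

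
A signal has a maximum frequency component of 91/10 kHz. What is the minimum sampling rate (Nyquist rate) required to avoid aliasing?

By the Nyquist-Shannon sampling theorem,
the minimum sampling rate (Nyquist rate) must be at least 2 * f_max.
Nyquist rate = 2 * 91/10 kHz = 91/5 kHz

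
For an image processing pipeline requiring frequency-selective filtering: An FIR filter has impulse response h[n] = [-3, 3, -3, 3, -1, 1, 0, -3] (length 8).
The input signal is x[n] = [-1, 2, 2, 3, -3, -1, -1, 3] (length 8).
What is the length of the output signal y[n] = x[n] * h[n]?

For linear convolution, the output length is:
len(y) = len(x) + len(h) - 1 = 8 + 8 - 1 = 15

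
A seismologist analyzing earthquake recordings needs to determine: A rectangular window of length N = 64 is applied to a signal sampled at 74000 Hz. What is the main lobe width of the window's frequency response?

For a rectangular window of length N,
the main lobe width in frequency is 2*f_s/N.
= 2*74000/64 = 4625/2 Hz
This determines the minimum frequency separation for resolving two sinusoids.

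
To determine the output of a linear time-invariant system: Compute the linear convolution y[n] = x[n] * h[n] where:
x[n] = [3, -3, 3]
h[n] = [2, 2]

y[n] = sum_k x[k]*h[n-k]. Output length = len(x) + len(h) - 1 = 3 + 2 - 1 = 4.
y[0] = 3*2 = 6
y[1] = -3*2 + 3*2 = 0
y[2] = 3*2 + -3*2 = 0
y[3] = 3*2 = 6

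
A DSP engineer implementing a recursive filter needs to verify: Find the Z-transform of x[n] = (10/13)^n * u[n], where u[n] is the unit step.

The Z-transform of a^n * u[n] is z/(z-a) for |z| > |a|.
Here a = 10/13, so X(z) = z/(z - (10/13)) = 13z/(13z - 10)
ROC: |z| > 10/13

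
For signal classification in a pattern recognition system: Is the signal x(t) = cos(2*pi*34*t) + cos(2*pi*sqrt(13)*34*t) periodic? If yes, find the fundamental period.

f1 = 34 Hz, f2 = 34*sqrt(13) Hz
Ratio f2/f1 = sqrt(13), which is irrational.
Since the frequency ratio is irrational, no common period exists.
The signal is not periodic.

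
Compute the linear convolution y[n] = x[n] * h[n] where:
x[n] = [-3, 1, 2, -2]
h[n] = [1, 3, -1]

y[n] = sum_k x[k]*h[n-k]. Output length = len(x) + len(h) - 1 = 4 + 3 - 1 = 6.
y[0] = -3*1 = -3
y[1] = 1*1 + -3*3 = -8
y[2] = 2*1 + 1*3 + -3*-1 = 8
y[3] = -2*1 + 2*3 + 1*-1 = 3
y[4] = -2*3 + 2*-1 = -8
y[5] = -2*-1 = 2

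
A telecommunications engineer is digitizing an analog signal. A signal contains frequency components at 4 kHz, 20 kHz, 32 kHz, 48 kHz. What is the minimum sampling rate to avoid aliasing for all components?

The highest frequency component is f_max = 48 kHz.
Nyquist rate = 2 * f_max = 2 * 48 kHz = 96 kHz.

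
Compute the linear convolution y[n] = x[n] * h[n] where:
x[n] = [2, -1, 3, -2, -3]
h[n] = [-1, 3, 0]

y[n] = sum_k x[k]*h[n-k]. Output length = len(x) + len(h) - 1 = 5 + 3 - 1 = 7.
y[0] = 2*-1 = -2
y[1] = -1*-1 + 2*3 = 7
y[2] = 3*-1 + -1*3 + 2*0 = -6
y[3] = -2*-1 + 3*3 + -1*0 = 11
y[4] = -3*-1 + -2*3 + 3*0 = -3
y[5] = -3*3 + -2*0 = -9
y[6] = -3*0 = 0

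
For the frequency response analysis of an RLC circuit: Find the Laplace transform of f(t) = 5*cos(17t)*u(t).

Standard pair: cos(wt)*u(t) <-> s/(s^2+w^2)
With w = 17: L{5*cos(17t)*u(t)} = 5s/(s^2+289)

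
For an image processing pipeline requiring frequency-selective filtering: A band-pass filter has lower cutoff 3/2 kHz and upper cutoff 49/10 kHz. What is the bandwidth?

Bandwidth = f_high - f_low
= 49/10 kHz - 3/2 kHz = 17/5 kHz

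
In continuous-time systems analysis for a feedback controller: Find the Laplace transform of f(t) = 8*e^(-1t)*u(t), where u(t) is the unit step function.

Standard Laplace transform pair:
e^(-at)*u(t) <-> 1/(s+a)
With a = 1: L{8*e^(-1t)*u(t)} = 8/(s+1), ROC: Re(s) > -1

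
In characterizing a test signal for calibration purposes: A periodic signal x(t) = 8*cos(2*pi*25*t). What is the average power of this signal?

Average power of A*cos(wt) is A^2/2.
P = 8^2 / 2 = 64/2 = 32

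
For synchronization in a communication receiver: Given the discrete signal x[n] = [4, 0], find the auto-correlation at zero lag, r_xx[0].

The auto-correlation at zero lag r_xx[0] equals the signal energy.
r_xx[0] = sum of x[n]^2 = 4^2 + 0^2
= 16 + 0 = 16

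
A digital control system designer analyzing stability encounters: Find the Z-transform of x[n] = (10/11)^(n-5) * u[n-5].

Time-shifting property: if X(z) = Z{x[n]}, then Z{x[n-d]} = z^(-d) * X(z)
X(z) = z/(z - 10/11) for x[n] = (10/11)^n * u[n]
Z{x[n-5]} = z^(-5) * z/(z - 10/11) = z^(-4)/(z - 10/11)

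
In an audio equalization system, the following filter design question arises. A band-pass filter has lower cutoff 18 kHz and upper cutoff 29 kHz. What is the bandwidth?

Bandwidth = f_high - f_low
= 29 kHz - 18 kHz = 11 kHz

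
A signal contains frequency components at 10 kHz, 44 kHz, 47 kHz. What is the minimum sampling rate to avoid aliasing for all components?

The highest frequency component is f_max = 47 kHz.
Nyquist rate = 2 * f_max = 2 * 47 kHz = 94 kHz.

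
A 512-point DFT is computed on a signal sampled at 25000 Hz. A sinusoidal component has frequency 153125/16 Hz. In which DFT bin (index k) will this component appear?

DFT frequency resolution = f_s/N = 25000/512 = 3125/64 Hz
Bin index k = f_signal / resolution = 153125/16 / 3125/64 = 196
The signal frequency 153125/16 Hz falls in DFT bin k = 196.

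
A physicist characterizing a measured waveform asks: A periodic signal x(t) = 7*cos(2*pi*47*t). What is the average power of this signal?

Average power of A*cos(wt) is A^2/2.
P = 7^2 / 2 = 49/2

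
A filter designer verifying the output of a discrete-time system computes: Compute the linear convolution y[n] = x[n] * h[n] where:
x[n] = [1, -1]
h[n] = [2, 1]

y[n] = sum_k x[k]*h[n-k]. Output length = len(x) + len(h) - 1 = 2 + 2 - 1 = 3.
y[0] = 1*2 = 2
y[1] = -1*2 + 1*1 = -1
y[2] = -1*1 = -1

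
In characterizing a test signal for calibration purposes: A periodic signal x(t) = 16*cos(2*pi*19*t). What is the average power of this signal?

Average power of A*cos(wt) is A^2/2.
P = 16^2 / 2 = 256/2 = 128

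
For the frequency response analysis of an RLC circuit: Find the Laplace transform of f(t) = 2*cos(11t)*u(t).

Standard pair: cos(wt)*u(t) <-> s/(s^2+w^2)
With w = 11: L{2*cos(11t)*u(t)} = 2s/(s^2+121)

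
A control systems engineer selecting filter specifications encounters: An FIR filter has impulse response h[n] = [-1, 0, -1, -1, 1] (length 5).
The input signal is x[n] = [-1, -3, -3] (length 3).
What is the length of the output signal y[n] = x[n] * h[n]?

For linear convolution, the output length is:
len(y) = len(x) + len(h) - 1 = 3 + 5 - 1 = 7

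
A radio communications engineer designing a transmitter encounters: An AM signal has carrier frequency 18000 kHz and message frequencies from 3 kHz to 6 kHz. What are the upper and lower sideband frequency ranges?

Upper sideband (USB) = fc + [fm_low, fm_high] = 18000 + [3, 6] = [18003, 18006] kHz
Lower sideband (LSB) = fc - [fm_high, fm_low] = 18000 - [6, 3] = [17994, 17997] kHz
Total occupied spectrum: 17994 kHz to 18006 kHz (plus carrier at 18000 kHz)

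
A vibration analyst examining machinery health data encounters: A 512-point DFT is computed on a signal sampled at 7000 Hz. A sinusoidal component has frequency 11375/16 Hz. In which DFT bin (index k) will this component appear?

DFT frequency resolution = f_s/N = 7000/512 = 875/64 Hz
Bin index k = f_signal / resolution = 11375/16 / 875/64 = 52
The signal frequency 11375/16 Hz falls in DFT bin k = 52.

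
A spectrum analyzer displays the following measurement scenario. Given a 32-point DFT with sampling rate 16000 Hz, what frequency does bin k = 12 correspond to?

The frequency of DFT bin k is: f_k = k * f_s / N
f_12 = 12 * 16000 / 32 = 6000 Hz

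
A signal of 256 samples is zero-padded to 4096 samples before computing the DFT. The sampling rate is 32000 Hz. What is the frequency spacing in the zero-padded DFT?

Original DFT: N = 256, resolution = f_s/N = 32000/256 = 125 Hz
Zero-padded DFT: N = 4096, resolution = f_s/N = 32000/4096 = 125/16 Hz
Zero-padding interpolates the spectrum (finer frequency grid)
but does NOT improve the true spectral resolution (ability to resolve close frequencies).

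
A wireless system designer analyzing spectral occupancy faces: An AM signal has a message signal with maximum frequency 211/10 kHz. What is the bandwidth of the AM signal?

In AM (double-sideband), the bandwidth is twice the message frequency.
BW = 2 * f_m = 2 * 211/10 kHz = 211/5 kHz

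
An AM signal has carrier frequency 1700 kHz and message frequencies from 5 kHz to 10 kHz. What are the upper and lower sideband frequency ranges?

Upper sideband (USB) = fc + [fm_low, fm_high] = 1700 + [5, 10] = [1705, 1710] kHz
Lower sideband (LSB) = fc - [fm_high, fm_low] = 1700 - [10, 5] = [1690, 1695] kHz
Total occupied spectrum: 1690 kHz to 1710 kHz (plus carrier at 1700 kHz)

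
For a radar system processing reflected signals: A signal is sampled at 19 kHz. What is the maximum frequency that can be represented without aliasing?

The maximum frequency that can be represented without aliasing
is the Nyquist frequency: f_max = f_s / 2 = 19 kHz / 2 = 19/2 kHz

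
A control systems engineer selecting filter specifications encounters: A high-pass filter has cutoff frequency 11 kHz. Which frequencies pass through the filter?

A high-pass filter passes all frequencies above the cutoff frequency 11 kHz and attenuates lower frequencies.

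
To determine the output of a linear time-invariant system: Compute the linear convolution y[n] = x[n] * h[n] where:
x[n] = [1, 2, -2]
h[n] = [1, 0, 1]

y[n] = sum_k x[k]*h[n-k]. Output length = len(x) + len(h) - 1 = 3 + 3 - 1 = 5.
y[0] = 1*1 = 1
y[1] = 2*1 + 1*0 = 2
y[2] = -2*1 + 2*0 + 1*1 = -1
y[3] = -2*0 + 2*1 = 2
y[4] = -2*1 = -2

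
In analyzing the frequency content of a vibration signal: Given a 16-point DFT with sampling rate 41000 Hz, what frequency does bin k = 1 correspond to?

The frequency of DFT bin k is: f_k = k * f_s / N
f_1 = 1 * 41000 / 16 = 5125/2 Hz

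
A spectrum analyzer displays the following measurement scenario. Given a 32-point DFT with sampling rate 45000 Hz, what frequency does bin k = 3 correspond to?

The frequency of DFT bin k is: f_k = k * f_s / N
f_3 = 3 * 45000 / 32 = 16875/4 Hz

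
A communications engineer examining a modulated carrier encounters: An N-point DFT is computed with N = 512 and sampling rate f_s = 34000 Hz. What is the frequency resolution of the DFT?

DFT frequency resolution = f_s / N
= 34000 / 512 = 2125/32 Hz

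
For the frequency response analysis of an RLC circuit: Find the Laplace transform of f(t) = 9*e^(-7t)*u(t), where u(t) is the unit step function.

Standard Laplace transform pair:
e^(-at)*u(t) <-> 1/(s+a)
With a = 7: L{9*e^(-7t)*u(t)} = 9/(s+7), ROC: Re(s) > -7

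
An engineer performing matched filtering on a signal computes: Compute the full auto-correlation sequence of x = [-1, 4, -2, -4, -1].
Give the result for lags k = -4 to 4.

r_xx[k] = sum_m x[m]*x[m+k], indexed from 0, for k = -4 to 4:
  r_xx[-4] = x[4]*x[0] = 1
  r_xx[-3] = x[3]*x[0] + x[4]*x[1] = 0
  r_xx[-2] = x[2]*x[0] + x[3]*x[1] + x[4]*x[2] = -12
  r_xx[-1] = x[1]*x[0] + x[2]*x[1] + x[3]*x[2] + x[4]*x[3] = 0
  r_xx[0] = x[0]*x[0] + x[1]*x[1] + x[2]*x[2] + x[3]*x[3] + x[4]*x[4] = 38
  r_xx[1] = x[0]*x[1] + x[1]*x[2] + x[2]*x[3] + x[3]*x[4] = 0
  r_xx[2] = x[0]*x[2] + x[1]*x[3] + x[2]*x[4] = -12
  r_xx[3] = x[0]*x[3] + x[1]*x[4] = 0
  r_xx[4] = x[0]*x[4] = 1
r_xx = [1, 0, -12, 0, 38, 0, -12, 0, 1]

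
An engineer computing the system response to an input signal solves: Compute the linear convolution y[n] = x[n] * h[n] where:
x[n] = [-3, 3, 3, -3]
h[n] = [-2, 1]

y[n] = sum_k x[k]*h[n-k]. Output length = len(x) + len(h) - 1 = 4 + 2 - 1 = 5.
y[0] = -3*-2 = 6
y[1] = 3*-2 + -3*1 = -9
y[2] = 3*-2 + 3*1 = -3
y[3] = -3*-2 + 3*1 = 9
y[4] = -3*1 = -3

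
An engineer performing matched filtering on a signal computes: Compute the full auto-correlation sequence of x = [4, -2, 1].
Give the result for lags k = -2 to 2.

r_xx[k] = sum_m x[m]*x[m+k], indexed from 0, for k = -2 to 2:
  r_xx[-2] = x[2]*x[0] = 4
  r_xx[-1] = x[1]*x[0] + x[2]*x[1] = -10
  r_xx[0] = x[0]*x[0] + x[1]*x[1] + x[2]*x[2] = 21
  r_xx[1] = x[0]*x[1] + x[1]*x[2] = -10
  r_xx[2] = x[0]*x[2] = 4
r_xx = [4, -10, 21, -10, 4]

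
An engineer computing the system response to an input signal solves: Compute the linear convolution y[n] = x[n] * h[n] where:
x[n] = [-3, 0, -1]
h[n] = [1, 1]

y[n] = sum_k x[k]*h[n-k]. Output length = len(x) + len(h) - 1 = 3 + 2 - 1 = 4.
y[0] = -3*1 = -3
y[1] = 0*1 + -3*1 = -3
y[2] = -1*1 + 0*1 = -1
y[3] = -1*1 = -1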